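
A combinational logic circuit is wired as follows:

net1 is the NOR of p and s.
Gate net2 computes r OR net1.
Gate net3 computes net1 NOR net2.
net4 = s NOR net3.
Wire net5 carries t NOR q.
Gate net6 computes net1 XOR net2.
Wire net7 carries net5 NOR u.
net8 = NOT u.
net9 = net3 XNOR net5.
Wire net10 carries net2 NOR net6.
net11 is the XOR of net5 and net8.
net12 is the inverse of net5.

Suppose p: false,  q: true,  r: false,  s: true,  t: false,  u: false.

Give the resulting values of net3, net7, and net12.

net3 = true  net7 = true  net12 = true

net1 = p NOR s = false NOR true = false
net2 = r OR net1 = false OR false = false
net3 = net1 NOR net2 = false NOR false = true
net5 = t NOR q = false NOR true = false
net7 = net5 NOR u = false NOR false = true
net12 = NOT net5 = NOT false = true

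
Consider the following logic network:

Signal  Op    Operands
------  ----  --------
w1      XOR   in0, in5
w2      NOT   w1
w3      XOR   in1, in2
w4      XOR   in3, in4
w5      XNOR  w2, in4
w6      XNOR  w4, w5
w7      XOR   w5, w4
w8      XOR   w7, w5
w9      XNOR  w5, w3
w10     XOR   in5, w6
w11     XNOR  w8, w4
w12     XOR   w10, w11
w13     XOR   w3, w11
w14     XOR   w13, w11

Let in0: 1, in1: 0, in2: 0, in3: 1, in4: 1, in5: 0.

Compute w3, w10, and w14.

w3 = 0; w10 = 1; w14 = 0

w1 = in0 XOR in5 = 1 XOR 0 = 1
w2 = NOT w1 = NOT 1 = 0
w3 = in1 XOR in2 = 0 XOR 0 = 0
w4 = in3 XOR in4 = 1 XOR 1 = 0
w5 = w2 XNOR in4 = 0 XNOR 1 = 0
w6 = w4 XNOR w5 = 0 XNOR 0 = 1
w7 = w5 XOR w4 = 0 XOR 0 = 0
w8 = w7 XOR w5 = 0 XOR 0 = 0
w10 = in5 XOR w6 = 0 XOR 1 = 1
w11 = w8 XNOR w4 = 0 XNOR 0 = 1
w13 = w3 XOR w11 = 0 XOR 1 = 1
w14 = w13 XOR w11 = 1 XOR 1 = 0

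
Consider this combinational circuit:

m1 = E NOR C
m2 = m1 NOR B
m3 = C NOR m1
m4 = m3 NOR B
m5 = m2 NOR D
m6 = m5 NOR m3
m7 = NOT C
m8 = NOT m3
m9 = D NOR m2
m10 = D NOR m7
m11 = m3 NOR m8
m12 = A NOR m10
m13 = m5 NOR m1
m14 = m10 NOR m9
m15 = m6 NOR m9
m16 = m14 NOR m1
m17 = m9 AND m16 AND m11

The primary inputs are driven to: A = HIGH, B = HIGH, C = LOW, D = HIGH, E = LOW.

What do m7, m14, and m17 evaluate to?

m1 = E NOR C = LOW NOR LOW = HIGH
m2 = m1 NOR B = HIGH NOR HIGH = LOW
m3 = C NOR m1 = LOW NOR HIGH = LOW
m7 = NOT C = NOT LOW = HIGH
m8 = NOT m3 = NOT LOW = HIGH
m9 = D NOR m2 = HIGH NOR LOW = LOW
m10 = D NOR m7 = HIGH NOR HIGH = LOW
m11 = m3 NOR m8 = LOW NOR HIGH = LOW
m14 = m10 NOR m9 = LOW NOR LOW = HIGH
m16 = m14 NOR m1 = HIGH NOR HIGH = LOW
m17 = m9 AND m16 AND m11 = LOW AND LOW AND LOW = LOW

m7 = HIGH, m14 = HIGH, m17 = LOW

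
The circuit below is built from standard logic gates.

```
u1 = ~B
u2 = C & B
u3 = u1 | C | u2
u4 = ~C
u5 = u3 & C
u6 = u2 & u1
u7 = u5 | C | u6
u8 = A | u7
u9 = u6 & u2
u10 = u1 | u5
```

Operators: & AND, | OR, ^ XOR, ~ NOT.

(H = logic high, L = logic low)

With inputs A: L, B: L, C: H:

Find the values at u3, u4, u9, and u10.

u3 = H  u4 = L  u9 = L  u10 = H

u1 = NOT B = NOT L = H
u2 = C AND B = H AND L = L
u3 = u1 OR C OR u2 = H OR H OR L = H
u4 = NOT C = NOT H = L
u5 = u3 AND C = H AND H = H
u6 = u2 AND u1 = L AND H = L
u9 = u6 AND u2 = L AND L = L
u10 = u1 OR u5 = H OR H = H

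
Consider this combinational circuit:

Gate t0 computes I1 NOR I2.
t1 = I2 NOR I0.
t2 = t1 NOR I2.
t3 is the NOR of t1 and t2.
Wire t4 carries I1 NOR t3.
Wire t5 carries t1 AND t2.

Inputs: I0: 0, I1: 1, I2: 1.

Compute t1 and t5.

t1 = I2 NOR I0 = 1 NOR 0 = 0
t2 = t1 NOR I2 = 0 NOR 1 = 0
t5 = t1 AND t2 = 0 AND 0 = 0

t1 = 0, t5 = 0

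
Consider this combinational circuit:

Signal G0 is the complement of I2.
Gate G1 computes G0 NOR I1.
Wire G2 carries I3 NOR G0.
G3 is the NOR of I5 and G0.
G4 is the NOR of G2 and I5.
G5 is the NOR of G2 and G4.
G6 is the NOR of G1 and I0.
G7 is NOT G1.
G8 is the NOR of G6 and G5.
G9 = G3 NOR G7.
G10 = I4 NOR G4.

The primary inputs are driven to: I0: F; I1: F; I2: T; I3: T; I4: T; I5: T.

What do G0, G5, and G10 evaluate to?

G0 = F; G5 = T; G10 = F

G0 = NOT I2 = NOT T = F
G2 = I3 NOR G0 = T NOR F = F
G4 = G2 NOR I5 = F NOR T = F
G5 = G2 NOR G4 = F NOR F = T
G10 = I4 NOR G4 = T NOR F = F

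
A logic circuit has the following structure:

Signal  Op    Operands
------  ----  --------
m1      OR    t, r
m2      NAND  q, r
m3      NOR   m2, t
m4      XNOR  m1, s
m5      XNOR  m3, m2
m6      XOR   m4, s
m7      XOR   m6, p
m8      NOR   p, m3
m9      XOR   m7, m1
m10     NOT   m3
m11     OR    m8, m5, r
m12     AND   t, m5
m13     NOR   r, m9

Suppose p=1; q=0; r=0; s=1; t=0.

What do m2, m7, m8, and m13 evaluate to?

m1 = t OR r = 0 OR 0 = 0
m2 = q NAND r = 0 NAND 0 = 1
m3 = m2 NOR t = 1 NOR 0 = 0
m4 = m1 XNOR s = 0 XNOR 1 = 0
m6 = m4 XOR s = 0 XOR 1 = 1
m7 = m6 XOR p = 1 XOR 1 = 0
m8 = p NOR m3 = 1 NOR 0 = 0
m9 = m7 XOR m1 = 0 XOR 0 = 0
m13 = r NOR m9 = 0 NOR 0 = 1

m2 = 1, m7 = 0, m8 = 0, m13 = 1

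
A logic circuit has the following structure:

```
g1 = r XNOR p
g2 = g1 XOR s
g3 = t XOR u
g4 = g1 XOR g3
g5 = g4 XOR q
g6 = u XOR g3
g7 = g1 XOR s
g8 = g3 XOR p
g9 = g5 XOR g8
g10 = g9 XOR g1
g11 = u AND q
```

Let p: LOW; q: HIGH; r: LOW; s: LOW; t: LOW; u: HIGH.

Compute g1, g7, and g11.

g1 = r XNOR p = LOW XNOR LOW = HIGH
g7 = g1 XOR s = HIGH XOR LOW = HIGH
g11 = u AND q = HIGH AND HIGH = HIGH

g1 = HIGH; g7 = HIGH; g11 = HIGH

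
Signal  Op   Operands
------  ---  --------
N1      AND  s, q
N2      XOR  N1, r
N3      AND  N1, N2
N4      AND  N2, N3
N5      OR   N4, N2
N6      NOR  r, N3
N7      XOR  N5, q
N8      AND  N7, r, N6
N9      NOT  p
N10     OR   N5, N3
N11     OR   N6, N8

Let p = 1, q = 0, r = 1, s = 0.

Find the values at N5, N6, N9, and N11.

N1 = s AND q = 0 AND 0 = 0
N2 = N1 XOR r = 0 XOR 1 = 1
N3 = N1 AND N2 = 0 AND 1 = 0
N4 = N2 AND N3 = 1 AND 0 = 0
N5 = N4 OR N2 = 0 OR 1 = 1
N6 = r NOR N3 = 1 NOR 0 = 0
N7 = N5 XOR q = 1 XOR 0 = 1
N8 = N7 AND r AND N6 = 1 AND 1 AND 0 = 0
N9 = NOT p = NOT 1 = 0
N11 = N6 OR N8 = 0 OR 0 = 0

N5 = 1; N6 = 0; N9 = 0; N11 = 0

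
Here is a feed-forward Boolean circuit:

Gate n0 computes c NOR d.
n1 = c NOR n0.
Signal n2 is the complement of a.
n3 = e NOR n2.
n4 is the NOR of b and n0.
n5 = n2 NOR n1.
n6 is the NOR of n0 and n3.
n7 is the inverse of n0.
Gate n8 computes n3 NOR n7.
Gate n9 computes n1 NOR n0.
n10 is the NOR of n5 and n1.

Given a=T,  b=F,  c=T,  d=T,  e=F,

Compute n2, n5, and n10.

n2 = F; n5 = T; n10 = F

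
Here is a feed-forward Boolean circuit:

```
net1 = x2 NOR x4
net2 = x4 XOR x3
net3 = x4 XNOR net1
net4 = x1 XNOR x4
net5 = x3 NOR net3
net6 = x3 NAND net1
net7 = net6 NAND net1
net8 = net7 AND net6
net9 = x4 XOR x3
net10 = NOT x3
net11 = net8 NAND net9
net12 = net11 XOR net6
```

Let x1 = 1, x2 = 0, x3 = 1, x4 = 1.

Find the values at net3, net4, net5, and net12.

net1 = x2 NOR x4 = 0 NOR 1 = 0
net3 = x4 XNOR net1 = 1 XNOR 0 = 0
net4 = x1 XNOR x4 = 1 XNOR 1 = 1
net5 = x3 NOR net3 = 1 NOR 0 = 0
net6 = x3 NAND net1 = 1 NAND 0 = 1
net7 = net6 NAND net1 = 1 NAND 0 = 1
net8 = net7 AND net6 = 1 AND 1 = 1
net9 = x4 XOR x3 = 1 XOR 1 = 0
net11 = net8 NAND net9 = 1 NAND 0 = 1
net12 = net11 XOR net6 = 1 XOR 1 = 0

net3 = 0, net4 = 1, net5 = 0, net12 = 0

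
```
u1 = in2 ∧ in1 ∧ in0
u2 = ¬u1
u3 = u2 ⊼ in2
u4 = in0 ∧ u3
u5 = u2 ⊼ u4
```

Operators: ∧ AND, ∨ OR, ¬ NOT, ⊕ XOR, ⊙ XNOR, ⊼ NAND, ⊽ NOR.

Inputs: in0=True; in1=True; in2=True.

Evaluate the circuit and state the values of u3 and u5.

u3 = True, u5 = True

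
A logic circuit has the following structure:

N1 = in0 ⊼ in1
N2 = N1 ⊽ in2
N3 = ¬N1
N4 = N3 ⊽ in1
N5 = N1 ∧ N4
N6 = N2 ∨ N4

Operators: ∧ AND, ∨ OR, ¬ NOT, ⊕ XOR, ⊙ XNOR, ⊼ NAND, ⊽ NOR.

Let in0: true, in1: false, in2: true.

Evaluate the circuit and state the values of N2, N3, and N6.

N1 = in0 NAND in1 = true NAND false = true
N2 = N1 NOR in2 = true NOR true = false
N3 = NOT N1 = NOT true = false
N4 = N3 NOR in1 = false NOR false = true
N6 = N2 OR N4 = false OR true = true

N2 = false; N3 = false; N6 = true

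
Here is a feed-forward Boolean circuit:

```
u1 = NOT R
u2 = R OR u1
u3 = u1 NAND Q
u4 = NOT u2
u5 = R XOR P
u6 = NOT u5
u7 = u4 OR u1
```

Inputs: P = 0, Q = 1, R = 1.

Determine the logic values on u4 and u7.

u4 = 0; u7 = 0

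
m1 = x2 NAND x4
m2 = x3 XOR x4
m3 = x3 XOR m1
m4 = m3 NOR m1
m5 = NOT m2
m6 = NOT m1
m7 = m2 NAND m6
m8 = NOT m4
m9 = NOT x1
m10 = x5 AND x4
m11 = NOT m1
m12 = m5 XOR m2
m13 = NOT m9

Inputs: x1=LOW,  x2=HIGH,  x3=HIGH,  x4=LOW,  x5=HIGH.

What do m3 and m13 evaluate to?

m3 = LOW; m13 = LOW

m1 = x2 NAND x4 = HIGH NAND LOW = HIGH
m3 = x3 XOR m1 = HIGH XOR HIGH = LOW
m9 = NOT x1 = NOT LOW = HIGH
m13 = NOT m9 = NOT HIGH = LOW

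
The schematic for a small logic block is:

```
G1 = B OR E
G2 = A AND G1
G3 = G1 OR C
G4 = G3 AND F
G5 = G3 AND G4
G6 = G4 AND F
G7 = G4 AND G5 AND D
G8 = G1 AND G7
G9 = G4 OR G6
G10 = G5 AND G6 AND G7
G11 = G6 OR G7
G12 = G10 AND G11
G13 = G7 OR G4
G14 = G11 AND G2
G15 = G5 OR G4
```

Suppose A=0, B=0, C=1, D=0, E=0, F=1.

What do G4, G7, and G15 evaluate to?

G4 = 1, G7 = 0, G15 = 1

G1 = B OR E = 0 OR 0 = 0
G3 = G1 OR C = 0 OR 1 = 1
G4 = G3 AND F = 1 AND 1 = 1
G5 = G3 AND G4 = 1 AND 1 = 1
G7 = G4 AND G5 AND D = 1 AND 1 AND 0 = 0
G15 = G5 OR G4 = 1 OR 1 = 1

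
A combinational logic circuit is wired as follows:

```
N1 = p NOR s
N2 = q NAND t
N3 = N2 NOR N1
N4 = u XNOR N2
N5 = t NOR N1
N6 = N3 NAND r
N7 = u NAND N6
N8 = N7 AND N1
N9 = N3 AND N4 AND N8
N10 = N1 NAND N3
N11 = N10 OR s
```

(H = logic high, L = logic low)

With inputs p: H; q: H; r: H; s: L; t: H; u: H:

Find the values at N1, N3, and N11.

N1 = p NOR s = H NOR L = L
N2 = q NAND t = H NAND H = L
N3 = N2 NOR N1 = L NOR L = H
N10 = N1 NAND N3 = L NAND H = H
N11 = N10 OR s = H OR L = H

N1 = L, N3 = H, N11 = H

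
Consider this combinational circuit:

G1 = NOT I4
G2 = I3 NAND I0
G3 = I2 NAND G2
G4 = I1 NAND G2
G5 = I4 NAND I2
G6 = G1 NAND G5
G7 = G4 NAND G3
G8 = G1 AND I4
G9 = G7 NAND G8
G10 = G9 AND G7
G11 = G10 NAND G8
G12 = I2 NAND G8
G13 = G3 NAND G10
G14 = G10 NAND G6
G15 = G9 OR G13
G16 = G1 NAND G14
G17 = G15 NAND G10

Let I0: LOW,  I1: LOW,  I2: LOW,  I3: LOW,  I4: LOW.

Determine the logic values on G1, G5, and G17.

G1 = HIGH, G5 = HIGH, G17 = HIGH

G1 = NOT I4 = NOT LOW = HIGH
G2 = I3 NAND I0 = LOW NAND LOW = HIGH
G3 = I2 NAND G2 = LOW NAND HIGH = HIGH
G4 = I1 NAND G2 = LOW NAND HIGH = HIGH
G5 = I4 NAND I2 = LOW NAND LOW = HIGH
G7 = G4 NAND G3 = HIGH NAND HIGH = LOW
G8 = G1 AND I4 = HIGH AND LOW = LOW
G9 = G7 NAND G8 = LOW NAND LOW = HIGH
G10 = G9 AND G7 = HIGH AND LOW = LOW
G13 = G3 NAND G10 = HIGH NAND LOW = HIGH
G15 = G9 OR G13 = HIGH OR HIGH = HIGH
G17 = G15 NAND G10 = HIGH NAND LOW = HIGH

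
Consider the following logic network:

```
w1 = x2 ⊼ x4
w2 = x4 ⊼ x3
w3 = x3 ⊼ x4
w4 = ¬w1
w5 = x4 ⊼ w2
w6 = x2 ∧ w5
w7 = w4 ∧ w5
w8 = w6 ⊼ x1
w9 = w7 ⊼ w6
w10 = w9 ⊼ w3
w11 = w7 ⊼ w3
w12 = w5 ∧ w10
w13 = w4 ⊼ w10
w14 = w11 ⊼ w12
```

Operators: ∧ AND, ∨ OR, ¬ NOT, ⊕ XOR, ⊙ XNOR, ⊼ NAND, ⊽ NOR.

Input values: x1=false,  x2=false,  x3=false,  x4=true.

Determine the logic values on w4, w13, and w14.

w4 = false, w13 = true, w14 = true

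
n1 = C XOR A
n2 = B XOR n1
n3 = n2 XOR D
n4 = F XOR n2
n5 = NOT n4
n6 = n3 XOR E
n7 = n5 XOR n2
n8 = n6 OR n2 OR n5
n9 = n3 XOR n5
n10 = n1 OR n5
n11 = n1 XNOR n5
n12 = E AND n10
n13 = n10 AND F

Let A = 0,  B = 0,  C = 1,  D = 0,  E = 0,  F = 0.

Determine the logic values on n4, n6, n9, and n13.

n4 = 1; n6 = 1; n9 = 1; n13 = 0

n1 = C XOR A = 1 XOR 0 = 1
n2 = B XOR n1 = 0 XOR 1 = 1
n3 = n2 XOR D = 1 XOR 0 = 1
n4 = F XOR n2 = 0 XOR 1 = 1
n5 = NOT n4 = NOT 1 = 0
n6 = n3 XOR E = 1 XOR 0 = 1
n9 = n3 XOR n5 = 1 XOR 0 = 1
n10 = n1 OR n5 = 1 OR 0 = 1
n13 = n10 AND F = 1 AND 0 = 0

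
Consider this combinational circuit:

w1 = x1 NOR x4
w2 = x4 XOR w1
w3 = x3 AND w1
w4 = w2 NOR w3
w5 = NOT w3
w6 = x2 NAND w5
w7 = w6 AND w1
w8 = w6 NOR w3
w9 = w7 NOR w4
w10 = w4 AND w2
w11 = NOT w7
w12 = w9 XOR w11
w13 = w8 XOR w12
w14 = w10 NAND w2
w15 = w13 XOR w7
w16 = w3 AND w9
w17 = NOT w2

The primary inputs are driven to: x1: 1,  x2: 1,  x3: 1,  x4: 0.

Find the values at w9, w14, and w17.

w9 = 0  w14 = 1  w17 = 1

w1 = x1 NOR x4 = 1 NOR 0 = 0
w2 = x4 XOR w1 = 0 XOR 0 = 0
w3 = x3 AND w1 = 1 AND 0 = 0
w4 = w2 NOR w3 = 0 NOR 0 = 1
w5 = NOT w3 = NOT 0 = 1
w6 = x2 NAND w5 = 1 NAND 1 = 0
w7 = w6 AND w1 = 0 AND 0 = 0
w9 = w7 NOR w4 = 0 NOR 1 = 0
w10 = w4 AND w2 = 1 AND 0 = 0
w14 = w10 NAND w2 = 0 NAND 0 = 1
w17 = NOT w2 = NOT 0 = 1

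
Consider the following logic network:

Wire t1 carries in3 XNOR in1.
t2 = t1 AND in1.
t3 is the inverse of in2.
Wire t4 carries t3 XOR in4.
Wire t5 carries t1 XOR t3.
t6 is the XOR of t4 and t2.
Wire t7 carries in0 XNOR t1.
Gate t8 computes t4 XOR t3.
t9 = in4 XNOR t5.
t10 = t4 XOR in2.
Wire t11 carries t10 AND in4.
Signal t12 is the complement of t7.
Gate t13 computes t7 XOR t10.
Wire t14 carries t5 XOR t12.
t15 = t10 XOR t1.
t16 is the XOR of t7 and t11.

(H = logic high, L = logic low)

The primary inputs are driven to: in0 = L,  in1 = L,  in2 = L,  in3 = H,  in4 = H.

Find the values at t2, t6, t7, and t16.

t2 = L, t6 = L, t7 = H, t16 = H

t1 = in3 XNOR in1 = H XNOR L = L
t2 = t1 AND in1 = L AND L = L
t3 = NOT in2 = NOT L = H
t4 = t3 XOR in4 = H XOR H = L
t6 = t4 XOR t2 = L XOR L = L
t7 = in0 XNOR t1 = L XNOR L = H
t10 = t4 XOR in2 = L XOR L = L
t11 = t10 AND in4 = L AND H = L
t16 = t7 XOR t11 = H XOR L = H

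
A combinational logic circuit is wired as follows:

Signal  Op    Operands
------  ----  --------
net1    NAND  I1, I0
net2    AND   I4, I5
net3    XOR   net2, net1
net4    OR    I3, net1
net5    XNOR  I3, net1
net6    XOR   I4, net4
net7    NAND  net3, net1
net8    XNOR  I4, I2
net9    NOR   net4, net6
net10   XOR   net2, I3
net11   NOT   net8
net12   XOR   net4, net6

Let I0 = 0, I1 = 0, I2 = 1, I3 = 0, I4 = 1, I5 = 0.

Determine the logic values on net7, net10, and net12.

net1 = I1 NAND I0 = 0 NAND 0 = 1
net2 = I4 AND I5 = 1 AND 0 = 0
net3 = net2 XOR net1 = 0 XOR 1 = 1
net4 = I3 OR net1 = 0 OR 1 = 1
net6 = I4 XOR net4 = 1 XOR 1 = 0
net7 = net3 NAND net1 = 1 NAND 1 = 0
net10 = net2 XOR I3 = 0 XOR 0 = 0
net12 = net4 XOR net6 = 1 XOR 0 = 1

net7 = 0, net10 = 0, net12 = 1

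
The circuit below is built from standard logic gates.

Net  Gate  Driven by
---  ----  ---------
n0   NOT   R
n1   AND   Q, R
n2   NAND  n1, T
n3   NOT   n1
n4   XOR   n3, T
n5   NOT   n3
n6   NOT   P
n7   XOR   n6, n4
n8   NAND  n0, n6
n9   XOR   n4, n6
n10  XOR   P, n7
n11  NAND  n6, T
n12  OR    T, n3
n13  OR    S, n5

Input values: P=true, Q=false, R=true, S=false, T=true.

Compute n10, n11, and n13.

n10 = true  n11 = true  n13 = false

n1 = Q AND R = false AND true = false
n3 = NOT n1 = NOT false = true
n4 = n3 XOR T = true XOR true = false
n5 = NOT n3 = NOT true = false
n6 = NOT P = NOT true = false
n7 = n6 XOR n4 = false XOR false = false
n10 = P XOR n7 = true XOR false = true
n11 = n6 NAND T = false NAND true = true
n13 = S OR n5 = false OR false = false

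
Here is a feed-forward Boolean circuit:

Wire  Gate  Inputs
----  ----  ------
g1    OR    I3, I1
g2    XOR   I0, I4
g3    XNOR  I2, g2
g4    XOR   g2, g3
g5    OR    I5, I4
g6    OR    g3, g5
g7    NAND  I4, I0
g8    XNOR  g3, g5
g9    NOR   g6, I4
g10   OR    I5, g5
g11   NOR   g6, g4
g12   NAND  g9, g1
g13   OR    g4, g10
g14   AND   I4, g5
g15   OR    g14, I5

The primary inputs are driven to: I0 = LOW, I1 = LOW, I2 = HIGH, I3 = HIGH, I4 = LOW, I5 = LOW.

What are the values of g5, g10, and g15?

g5 = LOW  g10 = LOW  g15 = LOW

g5 = I5 OR I4 = LOW OR LOW = LOW
g10 = I5 OR g5 = LOW OR LOW = LOW
g14 = I4 AND g5 = LOW AND LOW = LOW
g15 = g14 OR I5 = LOW OR LOW = LOW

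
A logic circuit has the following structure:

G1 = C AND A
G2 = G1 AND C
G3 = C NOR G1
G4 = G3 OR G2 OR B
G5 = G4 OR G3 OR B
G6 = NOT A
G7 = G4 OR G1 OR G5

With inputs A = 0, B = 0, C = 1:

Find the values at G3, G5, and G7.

G3 = 0, G5 = 0, G7 = 0

G1 = C AND A = 1 AND 0 = 0
G2 = G1 AND C = 0 AND 1 = 0
G3 = C NOR G1 = 1 NOR 0 = 0
G4 = G3 OR G2 OR B = 0 OR 0 OR 0 = 0
G5 = G4 OR G3 OR B = 0 OR 0 OR 0 = 0
G7 = G4 OR G1 OR G5 = 0 OR 0 OR 0 = 0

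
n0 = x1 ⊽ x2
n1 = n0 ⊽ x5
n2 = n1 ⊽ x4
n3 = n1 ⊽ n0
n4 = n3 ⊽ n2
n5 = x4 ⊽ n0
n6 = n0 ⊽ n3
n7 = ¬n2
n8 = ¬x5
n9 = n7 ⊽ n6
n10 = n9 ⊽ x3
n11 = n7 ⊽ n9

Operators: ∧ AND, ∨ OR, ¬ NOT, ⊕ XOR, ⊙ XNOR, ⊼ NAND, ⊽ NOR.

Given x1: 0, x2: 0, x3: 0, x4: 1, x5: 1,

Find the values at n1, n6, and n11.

n1 = 0; n6 = 0; n11 = 0

n0 = x1 NOR x2 = 0 NOR 0 = 1
n1 = n0 NOR x5 = 1 NOR 1 = 0
n2 = n1 NOR x4 = 0 NOR 1 = 0
n3 = n1 NOR n0 = 0 NOR 1 = 0
n6 = n0 NOR n3 = 1 NOR 0 = 0
n7 = NOT n2 = NOT 0 = 1
n9 = n7 NOR n6 = 1 NOR 0 = 0
n11 = n7 NOR n9 = 1 NOR 0 = 0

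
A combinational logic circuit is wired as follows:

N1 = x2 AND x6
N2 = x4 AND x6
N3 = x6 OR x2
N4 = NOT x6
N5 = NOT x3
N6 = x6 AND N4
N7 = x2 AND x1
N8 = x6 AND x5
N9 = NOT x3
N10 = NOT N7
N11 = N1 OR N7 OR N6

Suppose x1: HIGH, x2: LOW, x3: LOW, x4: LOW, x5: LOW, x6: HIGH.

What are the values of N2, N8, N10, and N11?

N2 = LOW, N8 = LOW, N10 = HIGH, N11 = LOW

N1 = x2 AND x6 = LOW AND HIGH = LOW
N2 = x4 AND x6 = LOW AND HIGH = LOW
N4 = NOT x6 = NOT HIGH = LOW
N6 = x6 AND N4 = HIGH AND LOW = LOW
N7 = x2 AND x1 = LOW AND HIGH = LOW
N8 = x6 AND x5 = HIGH AND LOW = LOW
N10 = NOT N7 = NOT LOW = HIGH
N11 = N1 OR N7 OR N6 = LOW OR LOW OR LOW = LOW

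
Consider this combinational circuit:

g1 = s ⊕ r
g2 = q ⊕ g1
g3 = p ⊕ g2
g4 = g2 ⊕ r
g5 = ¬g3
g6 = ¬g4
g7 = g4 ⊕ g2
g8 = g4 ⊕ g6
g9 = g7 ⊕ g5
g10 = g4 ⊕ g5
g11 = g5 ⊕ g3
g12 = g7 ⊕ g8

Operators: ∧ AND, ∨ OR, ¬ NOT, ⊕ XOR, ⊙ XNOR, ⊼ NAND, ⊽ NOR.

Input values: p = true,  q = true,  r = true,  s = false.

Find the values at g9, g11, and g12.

g9 = true, g11 = true, g12 = false

g1 = s XOR r = false XOR true = true
g2 = q XOR g1 = true XOR true = false
g3 = p XOR g2 = true XOR false = true
g4 = g2 XOR r = false XOR true = true
g5 = NOT g3 = NOT true = false
g6 = NOT g4 = NOT true = false
g7 = g4 XOR g2 = true XOR false = true
g8 = g4 XOR g6 = true XOR false = true
g9 = g7 XOR g5 = true XOR false = true
g11 = g5 XOR g3 = false XOR true = true
g12 = g7 XOR g8 = true XOR true = false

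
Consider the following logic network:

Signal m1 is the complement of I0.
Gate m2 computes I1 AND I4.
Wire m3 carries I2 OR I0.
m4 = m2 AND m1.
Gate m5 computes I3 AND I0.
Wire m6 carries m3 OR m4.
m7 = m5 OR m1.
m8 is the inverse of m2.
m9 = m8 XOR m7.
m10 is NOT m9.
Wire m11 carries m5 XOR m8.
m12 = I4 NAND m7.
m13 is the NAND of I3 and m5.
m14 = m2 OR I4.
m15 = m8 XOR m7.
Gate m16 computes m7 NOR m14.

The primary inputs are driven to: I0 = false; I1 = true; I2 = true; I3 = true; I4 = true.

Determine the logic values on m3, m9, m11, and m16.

m3 = true, m9 = true, m11 = false, m16 = false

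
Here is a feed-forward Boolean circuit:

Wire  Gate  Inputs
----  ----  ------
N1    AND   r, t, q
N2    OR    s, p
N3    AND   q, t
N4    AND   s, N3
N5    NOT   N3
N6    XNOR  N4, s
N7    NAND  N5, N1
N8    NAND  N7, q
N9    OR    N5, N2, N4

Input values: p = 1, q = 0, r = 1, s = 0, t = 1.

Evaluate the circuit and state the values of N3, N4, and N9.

N3 = 0; N4 = 0; N9 = 1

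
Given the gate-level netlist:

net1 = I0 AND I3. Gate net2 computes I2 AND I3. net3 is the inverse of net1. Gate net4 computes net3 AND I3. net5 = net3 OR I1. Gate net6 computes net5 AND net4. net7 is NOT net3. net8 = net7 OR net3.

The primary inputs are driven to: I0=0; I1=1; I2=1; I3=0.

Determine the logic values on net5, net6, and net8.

net5 = 1  net6 = 0  net8 = 1

net1 = I0 AND I3 = 0 AND 0 = 0
net3 = NOT net1 = NOT 0 = 1
net4 = net3 AND I3 = 1 AND 0 = 0
net5 = net3 OR I1 = 1 OR 1 = 1
net6 = net5 AND net4 = 1 AND 0 = 0
net7 = NOT net3 = NOT 1 = 0
net8 = net7 OR net3 = 0 OR 1 = 1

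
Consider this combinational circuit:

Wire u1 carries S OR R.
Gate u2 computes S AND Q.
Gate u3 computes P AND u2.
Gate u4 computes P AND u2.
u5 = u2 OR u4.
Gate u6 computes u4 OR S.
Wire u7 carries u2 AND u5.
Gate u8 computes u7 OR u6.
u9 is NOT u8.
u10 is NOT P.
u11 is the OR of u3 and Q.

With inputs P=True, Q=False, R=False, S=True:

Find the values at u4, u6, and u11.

u4 = False; u6 = True; u11 = False

u2 = S AND Q = True AND False = False
u3 = P AND u2 = True AND False = False
u4 = P AND u2 = True AND False = False
u6 = u4 OR S = False OR True = True
u11 = u3 OR Q = False OR False = False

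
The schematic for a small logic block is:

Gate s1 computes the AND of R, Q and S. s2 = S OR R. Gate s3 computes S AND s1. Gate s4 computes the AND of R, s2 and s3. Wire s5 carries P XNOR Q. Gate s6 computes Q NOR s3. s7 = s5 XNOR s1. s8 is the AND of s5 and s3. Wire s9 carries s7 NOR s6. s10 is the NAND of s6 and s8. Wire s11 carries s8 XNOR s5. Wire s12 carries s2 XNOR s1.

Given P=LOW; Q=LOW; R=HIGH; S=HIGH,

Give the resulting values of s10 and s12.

s1 = R AND Q AND S = HIGH AND LOW AND HIGH = LOW
s2 = S OR R = HIGH OR HIGH = HIGH
s3 = S AND s1 = HIGH AND LOW = LOW
s5 = P XNOR Q = LOW XNOR LOW = HIGH
s6 = Q NOR s3 = LOW NOR LOW = HIGH
s8 = s5 AND s3 = HIGH AND LOW = LOW
s10 = s6 NAND s8 = HIGH NAND LOW = HIGH
s12 = s2 XNOR s1 = HIGH XNOR LOW = LOW

s10 = HIGH, s12 = LOW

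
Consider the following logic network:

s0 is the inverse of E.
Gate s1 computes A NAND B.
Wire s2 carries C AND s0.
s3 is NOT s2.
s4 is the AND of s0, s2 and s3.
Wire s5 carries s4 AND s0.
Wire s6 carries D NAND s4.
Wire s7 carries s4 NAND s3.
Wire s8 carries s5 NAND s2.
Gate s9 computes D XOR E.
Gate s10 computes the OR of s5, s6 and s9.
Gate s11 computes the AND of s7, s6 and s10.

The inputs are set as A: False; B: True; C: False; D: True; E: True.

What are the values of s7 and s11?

s0 = NOT E = NOT True = False
s2 = C AND s0 = False AND False = False
s3 = NOT s2 = NOT False = True
s4 = s0 AND s2 AND s3 = False AND False AND True = False
s5 = s4 AND s0 = False AND False = False
s6 = D NAND s4 = True NAND False = True
s7 = s4 NAND s3 = False NAND True = True
s9 = D XOR E = True XOR True = False
s10 = s5 OR s6 OR s9 = False OR True OR False = True
s11 = s7 AND s6 AND s10 = True AND True AND True = True

s7 = True, s11 = True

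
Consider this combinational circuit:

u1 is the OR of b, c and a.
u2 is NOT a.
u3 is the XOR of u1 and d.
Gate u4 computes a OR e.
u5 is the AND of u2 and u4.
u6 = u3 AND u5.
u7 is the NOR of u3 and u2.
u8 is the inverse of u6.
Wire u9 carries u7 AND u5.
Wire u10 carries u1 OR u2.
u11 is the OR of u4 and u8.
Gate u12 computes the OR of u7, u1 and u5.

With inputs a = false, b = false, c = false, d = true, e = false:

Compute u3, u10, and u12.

u1 = b OR c OR a = false OR false OR false = false
u2 = NOT a = NOT false = true
u3 = u1 XOR d = false XOR true = true
u4 = a OR e = false OR false = false
u5 = u2 AND u4 = true AND false = false
u7 = u3 NOR u2 = true NOR true = false
u10 = u1 OR u2 = false OR true = true
u12 = u7 OR u1 OR u5 = false OR false OR false = false

u3 = true; u10 = true; u12 = false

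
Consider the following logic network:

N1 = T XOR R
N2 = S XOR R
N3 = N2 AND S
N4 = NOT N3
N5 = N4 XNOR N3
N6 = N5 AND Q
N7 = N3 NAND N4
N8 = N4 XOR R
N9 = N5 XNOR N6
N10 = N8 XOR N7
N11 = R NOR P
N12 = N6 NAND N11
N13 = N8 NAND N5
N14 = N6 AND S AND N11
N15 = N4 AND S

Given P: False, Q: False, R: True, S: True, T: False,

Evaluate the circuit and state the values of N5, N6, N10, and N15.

N5 = False; N6 = False; N10 = True; N15 = True

N2 = S XOR R = True XOR True = False
N3 = N2 AND S = False AND True = False
N4 = NOT N3 = NOT False = True
N5 = N4 XNOR N3 = True XNOR False = False
N6 = N5 AND Q = False AND False = False
N7 = N3 NAND N4 = False NAND True = True
N8 = N4 XOR R = True XOR True = False
N10 = N8 XOR N7 = False XOR True = True
N15 = N4 AND S = True AND True = True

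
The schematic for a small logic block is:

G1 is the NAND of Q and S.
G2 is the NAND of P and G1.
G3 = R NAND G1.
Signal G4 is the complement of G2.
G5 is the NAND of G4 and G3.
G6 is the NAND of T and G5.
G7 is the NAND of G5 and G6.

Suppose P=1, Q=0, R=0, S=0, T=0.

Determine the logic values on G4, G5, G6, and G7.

G4 = 1, G5 = 0, G6 = 1, G7 = 1

G1 = Q NAND S = 0 NAND 0 = 1
G2 = P NAND G1 = 1 NAND 1 = 0
G3 = R NAND G1 = 0 NAND 1 = 1
G4 = NOT G2 = NOT 0 = 1
G5 = G4 NAND G3 = 1 NAND 1 = 0
G6 = T NAND G5 = 0 NAND 0 = 1
G7 = G5 NAND G6 = 0 NAND 1 = 1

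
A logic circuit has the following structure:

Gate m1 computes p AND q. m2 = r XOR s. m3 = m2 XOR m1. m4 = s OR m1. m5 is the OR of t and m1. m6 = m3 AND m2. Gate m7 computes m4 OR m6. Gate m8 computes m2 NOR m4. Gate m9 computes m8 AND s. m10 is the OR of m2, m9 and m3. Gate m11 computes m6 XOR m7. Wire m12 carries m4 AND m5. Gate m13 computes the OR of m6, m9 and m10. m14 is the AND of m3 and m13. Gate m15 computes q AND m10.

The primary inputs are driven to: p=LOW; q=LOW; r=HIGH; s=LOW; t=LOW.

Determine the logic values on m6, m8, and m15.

m1 = p AND q = LOW AND LOW = LOW
m2 = r XOR s = HIGH XOR LOW = HIGH
m3 = m2 XOR m1 = HIGH XOR LOW = HIGH
m4 = s OR m1 = LOW OR LOW = LOW
m6 = m3 AND m2 = HIGH AND HIGH = HIGH
m8 = m2 NOR m4 = HIGH NOR LOW = LOW
m9 = m8 AND s = LOW AND LOW = LOW
m10 = m2 OR m9 OR m3 = HIGH OR LOW OR HIGH = HIGH
m15 = q AND m10 = LOW AND HIGH = LOW

m6 = HIGH; m8 = LOW; m15 = LOW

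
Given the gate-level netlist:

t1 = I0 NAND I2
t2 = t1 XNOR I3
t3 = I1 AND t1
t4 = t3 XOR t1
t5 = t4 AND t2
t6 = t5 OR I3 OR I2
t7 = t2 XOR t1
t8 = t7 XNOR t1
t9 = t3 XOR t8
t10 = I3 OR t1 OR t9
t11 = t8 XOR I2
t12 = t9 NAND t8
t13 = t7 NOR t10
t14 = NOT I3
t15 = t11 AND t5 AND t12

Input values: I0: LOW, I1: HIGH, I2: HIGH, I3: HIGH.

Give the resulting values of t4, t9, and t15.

t4 = LOW; t9 = HIGH; t15 = LOW

t1 = I0 NAND I2 = LOW NAND HIGH = HIGH
t2 = t1 XNOR I3 = HIGH XNOR HIGH = HIGH
t3 = I1 AND t1 = HIGH AND HIGH = HIGH
t4 = t3 XOR t1 = HIGH XOR HIGH = LOW
t5 = t4 AND t2 = LOW AND HIGH = LOW
t7 = t2 XOR t1 = HIGH XOR HIGH = LOW
t8 = t7 XNOR t1 = LOW XNOR HIGH = LOW
t9 = t3 XOR t8 = HIGH XOR LOW = HIGH
t11 = t8 XOR I2 = LOW XOR HIGH = HIGH
t12 = t9 NAND t8 = HIGH NAND LOW = HIGH
t15 = t11 AND t5 AND t12 = HIGH AND LOW AND HIGH = LOW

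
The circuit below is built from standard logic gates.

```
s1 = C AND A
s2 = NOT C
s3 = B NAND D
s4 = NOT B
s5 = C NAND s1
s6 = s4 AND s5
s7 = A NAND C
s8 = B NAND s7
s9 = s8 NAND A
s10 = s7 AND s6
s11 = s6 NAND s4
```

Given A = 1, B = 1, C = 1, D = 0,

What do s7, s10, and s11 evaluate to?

s7 = 0; s10 = 0; s11 = 1

s1 = C AND A = 1 AND 1 = 1
s4 = NOT B = NOT 1 = 0
s5 = C NAND s1 = 1 NAND 1 = 0
s6 = s4 AND s5 = 0 AND 0 = 0
s7 = A NAND C = 1 NAND 1 = 0
s10 = s7 AND s6 = 0 AND 0 = 0
s11 = s6 NAND s4 = 0 NAND 0 = 1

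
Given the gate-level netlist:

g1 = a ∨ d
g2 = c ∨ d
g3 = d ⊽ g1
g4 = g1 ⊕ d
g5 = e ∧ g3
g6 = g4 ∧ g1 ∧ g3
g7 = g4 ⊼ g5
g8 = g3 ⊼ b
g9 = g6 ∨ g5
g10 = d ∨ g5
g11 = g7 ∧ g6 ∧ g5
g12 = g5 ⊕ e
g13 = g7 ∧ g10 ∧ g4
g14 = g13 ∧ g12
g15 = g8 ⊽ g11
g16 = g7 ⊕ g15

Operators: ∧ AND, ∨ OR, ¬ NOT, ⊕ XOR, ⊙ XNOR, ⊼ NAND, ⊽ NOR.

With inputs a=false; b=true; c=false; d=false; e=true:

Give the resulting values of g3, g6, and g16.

g3 = true; g6 = false; g16 = false

g1 = a OR d = false OR false = false
g3 = d NOR g1 = false NOR false = true
g4 = g1 XOR d = false XOR false = false
g5 = e AND g3 = true AND true = true
g6 = g4 AND g1 AND g3 = false AND false AND true = false
g7 = g4 NAND g5 = false NAND true = true
g8 = g3 NAND b = true NAND true = false
g11 = g7 AND g6 AND g5 = true AND false AND true = false
g15 = g8 NOR g11 = false NOR false = true
g16 = g7 XOR g15 = true XOR true = false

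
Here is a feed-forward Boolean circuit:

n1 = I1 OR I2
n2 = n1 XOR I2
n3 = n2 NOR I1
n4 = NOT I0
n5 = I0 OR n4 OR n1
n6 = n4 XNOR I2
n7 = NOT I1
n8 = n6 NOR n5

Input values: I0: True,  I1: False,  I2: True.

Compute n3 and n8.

n3 = True, n8 = False

n1 = I1 OR I2 = False OR True = True
n2 = n1 XOR I2 = True XOR True = False
n3 = n2 NOR I1 = False NOR False = True
n4 = NOT I0 = NOT True = False
n5 = I0 OR n4 OR n1 = True OR False OR True = True
n6 = n4 XNOR I2 = False XNOR True = False
n8 = n6 NOR n5 = False NOR True = False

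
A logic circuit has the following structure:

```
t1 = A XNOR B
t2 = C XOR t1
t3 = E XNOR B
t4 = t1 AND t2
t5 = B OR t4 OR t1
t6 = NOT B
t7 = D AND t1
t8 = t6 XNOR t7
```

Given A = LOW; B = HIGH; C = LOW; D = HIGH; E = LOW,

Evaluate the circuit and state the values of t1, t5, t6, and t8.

t1 = LOW, t5 = HIGH, t6 = LOW, t8 = HIGH

t1 = A XNOR B = LOW XNOR HIGH = LOW
t2 = C XOR t1 = LOW XOR LOW = LOW
t4 = t1 AND t2 = LOW AND LOW = LOW
t5 = B OR t4 OR t1 = HIGH OR LOW OR LOW = HIGH
t6 = NOT B = NOT HIGH = LOW
t7 = D AND t1 = HIGH AND LOW = LOW
t8 = t6 XNOR t7 = LOW XNOR LOW = HIGH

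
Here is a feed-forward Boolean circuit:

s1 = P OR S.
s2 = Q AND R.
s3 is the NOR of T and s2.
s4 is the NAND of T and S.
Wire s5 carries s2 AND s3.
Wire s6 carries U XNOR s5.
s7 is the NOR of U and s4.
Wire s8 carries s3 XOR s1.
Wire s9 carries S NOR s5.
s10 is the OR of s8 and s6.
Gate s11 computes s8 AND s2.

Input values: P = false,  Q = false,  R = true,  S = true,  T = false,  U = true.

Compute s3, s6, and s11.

s1 = P OR S = false OR true = true
s2 = Q AND R = false AND true = false
s3 = T NOR s2 = false NOR false = true
s5 = s2 AND s3 = false AND true = false
s6 = U XNOR s5 = true XNOR false = false
s8 = s3 XOR s1 = true XOR true = false
s11 = s8 AND s2 = false AND false = false

s3 = true, s6 = false, s11 = false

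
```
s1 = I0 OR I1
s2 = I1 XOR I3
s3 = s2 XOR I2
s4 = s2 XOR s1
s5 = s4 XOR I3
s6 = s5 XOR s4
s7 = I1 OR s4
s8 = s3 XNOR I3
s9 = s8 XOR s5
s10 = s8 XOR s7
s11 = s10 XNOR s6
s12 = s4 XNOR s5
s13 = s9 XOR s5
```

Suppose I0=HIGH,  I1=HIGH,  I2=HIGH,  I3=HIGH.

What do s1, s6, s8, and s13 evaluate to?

s1 = HIGH; s6 = HIGH; s8 = HIGH; s13 = HIGH

s1 = I0 OR I1 = HIGH OR HIGH = HIGH
s2 = I1 XOR I3 = HIGH XOR HIGH = LOW
s3 = s2 XOR I2 = LOW XOR HIGH = HIGH
s4 = s2 XOR s1 = LOW XOR HIGH = HIGH
s5 = s4 XOR I3 = HIGH XOR HIGH = LOW
s6 = s5 XOR s4 = LOW XOR HIGH = HIGH
s8 = s3 XNOR I3 = HIGH XNOR HIGH = HIGH
s9 = s8 XOR s5 = HIGH XOR LOW = HIGH
s13 = s9 XOR s5 = HIGH XOR LOW = HIGH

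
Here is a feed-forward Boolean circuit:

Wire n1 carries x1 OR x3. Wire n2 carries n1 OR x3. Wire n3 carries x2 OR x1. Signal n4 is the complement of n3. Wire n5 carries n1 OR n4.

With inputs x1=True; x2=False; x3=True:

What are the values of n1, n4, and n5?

n1 = True; n4 = False; n5 = True

n1 = x1 OR x3 = True OR True = True
n3 = x2 OR x1 = False OR True = True
n4 = NOT n3 = NOT True = False
n5 = n1 OR n4 = True OR False = True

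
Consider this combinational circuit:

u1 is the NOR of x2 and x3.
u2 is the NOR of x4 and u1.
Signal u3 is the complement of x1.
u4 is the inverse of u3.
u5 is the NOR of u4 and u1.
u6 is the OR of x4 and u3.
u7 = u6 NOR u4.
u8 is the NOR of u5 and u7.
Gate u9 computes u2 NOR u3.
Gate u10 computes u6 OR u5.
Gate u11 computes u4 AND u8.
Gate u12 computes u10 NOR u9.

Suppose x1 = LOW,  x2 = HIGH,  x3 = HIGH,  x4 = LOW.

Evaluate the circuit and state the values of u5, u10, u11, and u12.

u1 = x2 NOR x3 = HIGH NOR HIGH = LOW
u2 = x4 NOR u1 = LOW NOR LOW = HIGH
u3 = NOT x1 = NOT LOW = HIGH
u4 = NOT u3 = NOT HIGH = LOW
u5 = u4 NOR u1 = LOW NOR LOW = HIGH
u6 = x4 OR u3 = LOW OR HIGH = HIGH
u7 = u6 NOR u4 = HIGH NOR LOW = LOW
u8 = u5 NOR u7 = HIGH NOR LOW = LOW
u9 = u2 NOR u3 = HIGH NOR HIGH = LOW
u10 = u6 OR u5 = HIGH OR HIGH = HIGH
u11 = u4 AND u8 = LOW AND LOW = LOW
u12 = u10 NOR u9 = HIGH NOR LOW = LOW

u5 = HIGH  u10 = HIGH  u11 = LOW  u12 = LOW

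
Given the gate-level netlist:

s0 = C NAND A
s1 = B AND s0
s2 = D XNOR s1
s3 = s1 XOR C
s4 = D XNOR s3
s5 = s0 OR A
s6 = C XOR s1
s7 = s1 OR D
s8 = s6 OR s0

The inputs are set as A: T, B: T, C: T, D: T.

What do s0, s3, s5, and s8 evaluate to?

s0 = C NAND A = T NAND T = F
s1 = B AND s0 = T AND F = F
s3 = s1 XOR C = F XOR T = T
s5 = s0 OR A = F OR T = T
s6 = C XOR s1 = T XOR F = T
s8 = s6 OR s0 = T OR F = T

s0 = F  s3 = T  s5 = T  s8 = T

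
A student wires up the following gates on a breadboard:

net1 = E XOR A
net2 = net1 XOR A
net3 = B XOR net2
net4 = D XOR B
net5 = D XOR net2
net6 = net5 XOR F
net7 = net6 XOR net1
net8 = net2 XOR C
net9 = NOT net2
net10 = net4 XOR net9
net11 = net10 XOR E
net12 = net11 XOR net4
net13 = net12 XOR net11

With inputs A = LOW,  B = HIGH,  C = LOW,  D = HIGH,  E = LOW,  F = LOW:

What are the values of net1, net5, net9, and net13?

net1 = LOW; net5 = HIGH; net9 = HIGH; net13 = LOW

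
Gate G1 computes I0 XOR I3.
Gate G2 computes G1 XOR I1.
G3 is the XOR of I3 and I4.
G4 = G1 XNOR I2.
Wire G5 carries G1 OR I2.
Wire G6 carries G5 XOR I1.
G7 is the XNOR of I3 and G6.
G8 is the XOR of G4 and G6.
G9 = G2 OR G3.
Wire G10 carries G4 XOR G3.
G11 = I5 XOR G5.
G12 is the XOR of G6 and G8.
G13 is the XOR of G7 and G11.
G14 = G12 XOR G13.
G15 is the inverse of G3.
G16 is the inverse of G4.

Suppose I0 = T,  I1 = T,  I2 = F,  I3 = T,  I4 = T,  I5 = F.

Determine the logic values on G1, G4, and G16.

G1 = F  G4 = T  G16 = F

G1 = I0 XOR I3 = T XOR T = F
G4 = G1 XNOR I2 = F XNOR F = T
G16 = NOT G4 = NOT T = F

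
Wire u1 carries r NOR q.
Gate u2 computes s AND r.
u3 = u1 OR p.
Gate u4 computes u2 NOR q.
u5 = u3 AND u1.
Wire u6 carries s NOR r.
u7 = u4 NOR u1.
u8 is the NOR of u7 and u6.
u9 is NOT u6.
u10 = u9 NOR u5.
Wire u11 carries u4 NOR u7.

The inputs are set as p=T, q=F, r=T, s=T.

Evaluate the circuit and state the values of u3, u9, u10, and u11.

u1 = r NOR q = T NOR F = F
u2 = s AND r = T AND T = T
u3 = u1 OR p = F OR T = T
u4 = u2 NOR q = T NOR F = F
u5 = u3 AND u1 = T AND F = F
u6 = s NOR r = T NOR T = F
u7 = u4 NOR u1 = F NOR F = T
u9 = NOT u6 = NOT F = T
u10 = u9 NOR u5 = T NOR F = F
u11 = u4 NOR u7 = F NOR T = F

u3 = T, u9 = T, u10 = F, u11 = F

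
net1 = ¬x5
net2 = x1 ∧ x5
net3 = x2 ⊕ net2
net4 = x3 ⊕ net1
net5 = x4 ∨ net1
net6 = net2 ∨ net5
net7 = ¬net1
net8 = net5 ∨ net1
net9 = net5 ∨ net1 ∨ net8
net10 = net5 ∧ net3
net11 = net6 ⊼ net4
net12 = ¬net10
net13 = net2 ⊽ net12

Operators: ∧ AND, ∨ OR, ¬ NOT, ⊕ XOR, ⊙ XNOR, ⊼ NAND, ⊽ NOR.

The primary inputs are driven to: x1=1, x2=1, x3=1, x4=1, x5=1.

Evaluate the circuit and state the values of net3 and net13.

net3 = 0; net13 = 0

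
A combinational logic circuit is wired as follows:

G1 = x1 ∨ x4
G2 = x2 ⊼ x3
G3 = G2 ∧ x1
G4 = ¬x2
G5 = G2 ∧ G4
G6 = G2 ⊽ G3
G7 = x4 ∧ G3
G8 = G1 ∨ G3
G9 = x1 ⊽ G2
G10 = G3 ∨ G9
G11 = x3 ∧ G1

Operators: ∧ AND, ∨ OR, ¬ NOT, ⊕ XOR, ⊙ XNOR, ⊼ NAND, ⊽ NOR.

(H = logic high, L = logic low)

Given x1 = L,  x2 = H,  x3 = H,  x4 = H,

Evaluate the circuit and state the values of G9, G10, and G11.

G9 = H  G10 = H  G11 = H

G1 = x1 OR x4 = L OR H = H
G2 = x2 NAND x3 = H NAND H = L
G3 = G2 AND x1 = L AND L = L
G9 = x1 NOR G2 = L NOR L = H
G10 = G3 OR G9 = L OR H = H
G11 = x3 AND G1 = H AND H = H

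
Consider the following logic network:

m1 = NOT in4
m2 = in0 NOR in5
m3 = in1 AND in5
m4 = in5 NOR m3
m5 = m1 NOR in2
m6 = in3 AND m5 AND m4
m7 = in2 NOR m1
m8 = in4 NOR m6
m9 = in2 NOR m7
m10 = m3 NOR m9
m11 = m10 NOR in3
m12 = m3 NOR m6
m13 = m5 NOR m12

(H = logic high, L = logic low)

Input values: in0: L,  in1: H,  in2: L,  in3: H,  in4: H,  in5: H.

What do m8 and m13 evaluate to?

m1 = NOT in4 = NOT H = L
m3 = in1 AND in5 = H AND H = H
m4 = in5 NOR m3 = H NOR H = L
m5 = m1 NOR in2 = L NOR L = H
m6 = in3 AND m5 AND m4 = H AND H AND L = L
m8 = in4 NOR m6 = H NOR L = L
m12 = m3 NOR m6 = H NOR L = L
m13 = m5 NOR m12 = H NOR L = L

m8 = L; m13 = L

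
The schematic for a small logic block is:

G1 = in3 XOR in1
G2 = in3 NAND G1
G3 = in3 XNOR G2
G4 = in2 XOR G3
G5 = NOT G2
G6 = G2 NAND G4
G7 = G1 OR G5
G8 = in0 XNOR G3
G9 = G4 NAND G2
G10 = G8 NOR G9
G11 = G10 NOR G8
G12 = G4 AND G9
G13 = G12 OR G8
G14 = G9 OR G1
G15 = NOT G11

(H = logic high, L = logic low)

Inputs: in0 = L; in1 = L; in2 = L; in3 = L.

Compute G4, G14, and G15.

G1 = in3 XOR in1 = L XOR L = L
G2 = in3 NAND G1 = L NAND L = H
G3 = in3 XNOR G2 = L XNOR H = L
G4 = in2 XOR G3 = L XOR L = L
G8 = in0 XNOR G3 = L XNOR L = H
G9 = G4 NAND G2 = L NAND H = H
G10 = G8 NOR G9 = H NOR H = L
G11 = G10 NOR G8 = L NOR H = L
G14 = G9 OR G1 = H OR L = H
G15 = NOT G11 = NOT L = H

G4 = L  G14 = H  G15 = H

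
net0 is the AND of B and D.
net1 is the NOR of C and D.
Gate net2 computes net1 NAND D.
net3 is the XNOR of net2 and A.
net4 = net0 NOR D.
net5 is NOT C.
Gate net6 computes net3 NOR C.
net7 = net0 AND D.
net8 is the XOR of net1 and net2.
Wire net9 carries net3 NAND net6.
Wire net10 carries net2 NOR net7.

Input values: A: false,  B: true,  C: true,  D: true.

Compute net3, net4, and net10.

net0 = B AND D = true AND true = true
net1 = C NOR D = true NOR true = false
net2 = net1 NAND D = false NAND true = true
net3 = net2 XNOR A = true XNOR false = false
net4 = net0 NOR D = true NOR true = false
net7 = net0 AND D = true AND true = true
net10 = net2 NOR net7 = true NOR true = false

net3 = false  net4 = false  net10 = false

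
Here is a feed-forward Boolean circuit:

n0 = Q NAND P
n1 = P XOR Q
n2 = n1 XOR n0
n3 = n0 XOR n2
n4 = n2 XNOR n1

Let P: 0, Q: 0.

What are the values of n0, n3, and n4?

n0 = Q NAND P = 0 NAND 0 = 1
n1 = P XOR Q = 0 XOR 0 = 0
n2 = n1 XOR n0 = 0 XOR 1 = 1
n3 = n0 XOR n2 = 1 XOR 1 = 0
n4 = n2 XNOR n1 = 1 XNOR 0 = 0

n0 = 1; n3 = 0; n4 = 0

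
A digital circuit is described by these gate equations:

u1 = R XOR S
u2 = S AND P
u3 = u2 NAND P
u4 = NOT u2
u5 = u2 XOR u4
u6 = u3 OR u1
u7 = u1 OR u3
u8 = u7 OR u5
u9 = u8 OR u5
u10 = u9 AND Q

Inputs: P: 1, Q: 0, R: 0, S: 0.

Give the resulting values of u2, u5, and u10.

u2 = 0, u5 = 1, u10 = 0

u1 = R XOR S = 0 XOR 0 = 0
u2 = S AND P = 0 AND 1 = 0
u3 = u2 NAND P = 0 NAND 1 = 1
u4 = NOT u2 = NOT 0 = 1
u5 = u2 XOR u4 = 0 XOR 1 = 1
u7 = u1 OR u3 = 0 OR 1 = 1
u8 = u7 OR u5 = 1 OR 1 = 1
u9 = u8 OR u5 = 1 OR 1 = 1
u10 = u9 AND Q = 1 AND 0 = 0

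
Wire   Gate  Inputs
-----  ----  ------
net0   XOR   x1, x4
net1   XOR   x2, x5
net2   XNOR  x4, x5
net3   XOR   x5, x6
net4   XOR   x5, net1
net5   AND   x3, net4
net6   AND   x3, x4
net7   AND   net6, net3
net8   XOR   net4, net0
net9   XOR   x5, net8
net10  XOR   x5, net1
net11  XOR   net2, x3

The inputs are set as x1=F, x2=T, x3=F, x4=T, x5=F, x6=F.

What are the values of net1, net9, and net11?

net1 = T, net9 = F, net11 = F

net0 = x1 XOR x4 = F XOR T = T
net1 = x2 XOR x5 = T XOR F = T
net2 = x4 XNOR x5 = T XNOR F = F
net4 = x5 XOR net1 = F XOR T = T
net8 = net4 XOR net0 = T XOR T = F
net9 = x5 XOR net8 = F XOR F = F
net11 = net2 XOR x3 = F XOR F = F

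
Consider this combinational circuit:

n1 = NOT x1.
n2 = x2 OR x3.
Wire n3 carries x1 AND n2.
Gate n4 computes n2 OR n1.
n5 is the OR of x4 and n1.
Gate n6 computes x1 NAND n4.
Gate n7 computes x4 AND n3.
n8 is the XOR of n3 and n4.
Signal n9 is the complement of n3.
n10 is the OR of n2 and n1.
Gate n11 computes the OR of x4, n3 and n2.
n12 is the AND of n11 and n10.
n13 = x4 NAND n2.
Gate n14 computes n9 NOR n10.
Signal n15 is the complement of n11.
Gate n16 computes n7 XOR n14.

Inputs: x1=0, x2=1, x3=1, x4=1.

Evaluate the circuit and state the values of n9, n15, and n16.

n9 = 1; n15 = 0; n16 = 0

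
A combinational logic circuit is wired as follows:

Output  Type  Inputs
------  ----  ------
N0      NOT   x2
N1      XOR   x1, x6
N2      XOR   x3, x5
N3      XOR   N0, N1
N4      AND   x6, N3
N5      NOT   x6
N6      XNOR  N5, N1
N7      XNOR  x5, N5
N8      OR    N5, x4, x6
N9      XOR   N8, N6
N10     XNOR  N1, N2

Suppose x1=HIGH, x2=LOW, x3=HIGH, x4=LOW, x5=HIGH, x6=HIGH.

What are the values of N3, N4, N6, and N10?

N3 = HIGH  N4 = HIGH  N6 = HIGH  N10 = HIGH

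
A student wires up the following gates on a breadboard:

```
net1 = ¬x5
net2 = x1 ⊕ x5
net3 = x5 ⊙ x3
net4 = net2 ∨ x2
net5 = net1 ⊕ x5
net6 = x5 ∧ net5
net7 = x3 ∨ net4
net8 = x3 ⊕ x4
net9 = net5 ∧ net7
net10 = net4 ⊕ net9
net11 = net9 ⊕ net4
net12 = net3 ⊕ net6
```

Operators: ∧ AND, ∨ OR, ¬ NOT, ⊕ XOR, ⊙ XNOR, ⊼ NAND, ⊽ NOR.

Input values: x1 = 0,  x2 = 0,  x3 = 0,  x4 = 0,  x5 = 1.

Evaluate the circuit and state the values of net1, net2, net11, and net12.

net1 = NOT x5 = NOT 1 = 0
net2 = x1 XOR x5 = 0 XOR 1 = 1
net3 = x5 XNOR x3 = 1 XNOR 0 = 0
net4 = net2 OR x2 = 1 OR 0 = 1
net5 = net1 XOR x5 = 0 XOR 1 = 1
net6 = x5 AND net5 = 1 AND 1 = 1
net7 = x3 OR net4 = 0 OR 1 = 1
net9 = net5 AND net7 = 1 AND 1 = 1
net11 = net9 XOR net4 = 1 XOR 1 = 0
net12 = net3 XOR net6 = 0 XOR 1 = 1

net1 = 0; net2 = 1; net11 = 0; net12 = 1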